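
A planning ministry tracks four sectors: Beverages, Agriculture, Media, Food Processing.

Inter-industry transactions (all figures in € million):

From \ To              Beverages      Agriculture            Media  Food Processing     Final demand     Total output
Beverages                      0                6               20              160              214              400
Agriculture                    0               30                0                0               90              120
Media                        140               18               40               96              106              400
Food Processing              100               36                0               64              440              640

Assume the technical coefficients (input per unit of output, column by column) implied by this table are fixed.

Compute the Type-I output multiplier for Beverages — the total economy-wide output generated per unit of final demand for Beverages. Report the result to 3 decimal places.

m_1 = 1.885

Technical coefficients a_ij = z_ij / X_j:
  a_11 = 0/400 = 0.00, a_21 = 0/400 = 0.00, a_31 = 140/400 = 0.35, a_41 = 100/400 = 0.25
  a_12 = 6/120 = 0.05, a_22 = 30/120 = 0.25, a_32 = 18/120 = 0.15, a_42 = 36/120 = 0.30
  a_13 = 20/400 = 0.05, a_23 = 0/400 = 0.00, a_33 = 40/400 = 0.10, a_43 = 0/400 = 0.00
  a_14 = 160/640 = 0.25, a_24 = 0/640 = 0.00, a_34 = 96/640 = 0.15, a_44 = 64/640 = 0.10
I − A =
  [   1.00    -0.05    -0.05    -0.25]
  [   0.00     0.75     0.00     0.00]
  [  -0.35    -0.15     0.90    -0.15]
  [  -0.25    -0.30     0.00     0.90]
Compute the cofactors C_ij = (−1)^(i+j)·(3×3 minor ij) of I−A; the adjugate is their transpose:
adj(I−A) = Cᵀ =
  [ 0.607500   0.117000   0.033750   0.174375]
  [ 0.000000   0.736125   0.000000   0.000000]
  [ 0.264375   0.214500   0.628125   0.178125]
  [ 0.168750   0.277875   0.009375   0.661875]
det(I−A) = Σ_j (I−A)_1j·C_1j = (1.00)(0.607500) + (-0.05)(0.000000) + (-0.05)(0.264375) + (-0.25)(0.168750) = 0.55209375
(I − A)⁻¹ = adj(I−A) / det(I−A) ≈
  [   1.1004     0.2119     0.0611     0.3158]
  [   0.0000     1.3333     0.0000     0.0000]
  [   0.4789     0.3885     1.1377     0.3226]
  [   0.3057     0.5033     0.0170     1.1988]
The output multiplier for sector j is the column-j sum of the Leontief inverse (I − A)⁻¹ = adj(I−A) / det(I−A).
Column 1 of adj(I−A): (0.607500, 0.000000, 0.264375, 0.168750); det(I−A) = 0.55209375.
m_1 = (0.607500 + 0.000000 + 0.264375 + 0.168750) / 0.55209375 = 1.040625 / 0.55209375 ≈ 1.885.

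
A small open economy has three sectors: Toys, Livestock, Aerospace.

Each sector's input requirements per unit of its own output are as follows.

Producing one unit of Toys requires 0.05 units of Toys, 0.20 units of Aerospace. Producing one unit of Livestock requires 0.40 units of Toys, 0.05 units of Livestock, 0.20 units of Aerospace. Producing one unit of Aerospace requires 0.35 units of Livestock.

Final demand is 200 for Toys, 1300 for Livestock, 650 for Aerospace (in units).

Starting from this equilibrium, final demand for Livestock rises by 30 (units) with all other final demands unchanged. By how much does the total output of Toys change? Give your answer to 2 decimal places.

I − A =
  [   0.95    -0.40     0.00]
  [   0.00     0.95    -0.35]
  [  -0.20    -0.20     1.00]
Cofactors of I−A, C_ij = (−1)^(i+j)·(minor ij) (rows/columns in the sector order above):
  C_11 = (0.95)(1.00) − (-0.35)(-0.20) = 0.8800
  C_12 = −[(0.00)(1.00) − (-0.35)(-0.20)] = 0.0700
  C_13 = (0.00)(-0.20) − (0.95)(-0.20) = 0.1900
  C_21 = −[(-0.40)(1.00) − (0.00)(-0.20)] = 0.4000
  C_22 = (0.95)(1.00) − (0.00)(-0.20) = 0.9500
  C_23 = −[(0.95)(-0.20) − (-0.40)(-0.20)] = 0.2700
  C_31 = (-0.40)(-0.35) − (0.00)(0.95) = 0.1400
  C_32 = −[(0.95)(-0.35) − (0.00)(0.00)] = 0.3325
  C_33 = (0.95)(0.95) − (-0.40)(0.00) = 0.9025
det(I−A) = Σ_j (I−A)_1j·C_1j = (0.95)(0.8800) + (-0.40)(0.0700) + (0.00)(0.1900) = 0.8080
adj(I−A) = Cᵀ =
  [ 0.8800   0.4000   0.1400]
  [ 0.0700   0.9500   0.3325]
  [ 0.1900   0.2700   0.9025]
(I − A)⁻¹ = adj(I−A) / det(I−A) ≈
  [   1.0891     0.4950     0.1733]
  [   0.0866     1.1757     0.4115]
  [   0.2351     0.3342     1.1170]
Δx = (I − A)⁻¹ Δd with Δd having +30 in the Livestock component and 0 elsewhere.
So Δx_T = L_TL · (+30), where L_TL = adj(I−A)_TL / det(I−A) = 0.4000 / 0.8080.
Δx_T = 0.4000 × (+30) / 0.8080 = 12.00 / 0.8080 ≈ 14.85.

Δx_T = 14.85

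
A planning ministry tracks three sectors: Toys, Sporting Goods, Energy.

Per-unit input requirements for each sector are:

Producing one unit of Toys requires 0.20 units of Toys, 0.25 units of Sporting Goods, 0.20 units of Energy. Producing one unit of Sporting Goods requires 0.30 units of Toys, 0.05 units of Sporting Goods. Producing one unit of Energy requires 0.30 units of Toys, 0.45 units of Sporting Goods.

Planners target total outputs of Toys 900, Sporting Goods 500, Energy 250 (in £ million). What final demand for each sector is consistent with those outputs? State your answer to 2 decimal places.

d_T = 495.00, d_S = 137.50, d_E = 70.00

I − A =
  [   0.80    -0.30    -0.30]
  [  -0.25     0.95    -0.45]
  [  -0.20     0.00     1.00]
d = (I − A) x:
  d_T = (+0.80)·900 + (-0.30)·500 + (-0.30)·250 = 495.00
  d_S = (-0.25)·900 + (+0.95)·500 + (-0.45)·250 = 137.50
  d_E = (-0.20)·900 + (+0.00)·500 + (+1.00)·250 = 70.00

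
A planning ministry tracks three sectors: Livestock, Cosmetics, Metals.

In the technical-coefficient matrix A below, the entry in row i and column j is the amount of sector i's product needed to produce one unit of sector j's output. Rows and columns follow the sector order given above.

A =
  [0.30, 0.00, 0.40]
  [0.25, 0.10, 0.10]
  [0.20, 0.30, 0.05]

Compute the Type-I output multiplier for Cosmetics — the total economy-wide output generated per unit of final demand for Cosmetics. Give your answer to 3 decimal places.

m_C = 1.924

I − A =
  [   0.70     0.00    -0.40]
  [  -0.25     0.90    -0.10]
  [  -0.20    -0.30     0.95]
Cofactors of I−A, C_ij = (−1)^(i+j)·(minor ij) (rows/columns in the sector order above):
  C_11 = (0.90)(0.95) − (-0.10)(-0.30) = 0.8250
  C_12 = −[(-0.25)(0.95) − (-0.10)(-0.20)] = 0.2575
  C_13 = (-0.25)(-0.30) − (0.90)(-0.20) = 0.2550
  C_21 = −[(0.00)(0.95) − (-0.40)(-0.30)] = 0.1200
  C_22 = (0.70)(0.95) − (-0.40)(-0.20) = 0.5850
  C_23 = −[(0.70)(-0.30) − (0.00)(-0.20)] = 0.2100
  C_31 = (0.00)(-0.10) − (-0.40)(0.90) = 0.3600
  C_32 = −[(0.70)(-0.10) − (-0.40)(-0.25)] = 0.1700
  C_33 = (0.70)(0.90) − (0.00)(-0.25) = 0.6300
det(I−A) = Σ_j (I−A)_1j·C_1j = (0.70)(0.8250) + (0.00)(0.2575) + (-0.40)(0.2550) = 0.4755
adj(I−A) = Cᵀ =
  [ 0.8250   0.1200   0.3600]
  [ 0.2575   0.5850   0.1700]
  [ 0.2550   0.2100   0.6300]
(I − A)⁻¹ = adj(I−A) / det(I−A) ≈
  [   1.7350     0.2524     0.7571]
  [   0.5415     1.2303     0.3575]
  [   0.5363     0.4416     1.3249]
The output multiplier for sector j is the column-j sum of the Leontief inverse (I − A)⁻¹ = adj(I−A) / det(I−A).
Column C of adj(I−A): (0.1200, 0.5850, 0.2100); det(I−A) = 0.4755.
m_C = (0.1200 + 0.5850 + 0.2100) / 0.4755 = 0.915 / 0.4755 ≈ 1.924.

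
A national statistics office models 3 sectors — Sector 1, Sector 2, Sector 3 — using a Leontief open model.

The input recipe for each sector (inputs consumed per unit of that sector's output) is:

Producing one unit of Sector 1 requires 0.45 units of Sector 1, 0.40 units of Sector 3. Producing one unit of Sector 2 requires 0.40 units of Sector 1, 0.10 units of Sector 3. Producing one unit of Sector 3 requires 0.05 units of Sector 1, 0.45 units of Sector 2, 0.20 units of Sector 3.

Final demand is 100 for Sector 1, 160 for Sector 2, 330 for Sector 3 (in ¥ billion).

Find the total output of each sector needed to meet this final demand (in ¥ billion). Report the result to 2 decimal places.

x_1 = 629.23, x_2 = 516.24, x_3 = 791.65

I − A =
  [   0.55    -0.40    -0.05]
  [   0.00     1.00    -0.45]
  [  -0.40    -0.10     0.80]
Cofactors of I−A, C_ij = (−1)^(i+j)·(minor ij) (rows/columns in the sector order above):
  C_11 = (1.00)(0.80) − (-0.45)(-0.10) = 0.7550
  C_12 = −[(0.00)(0.80) − (-0.45)(-0.40)] = 0.1800
  C_13 = (0.00)(-0.10) − (1.00)(-0.40) = 0.4000
  C_21 = −[(-0.40)(0.80) − (-0.05)(-0.10)] = 0.3250
  C_22 = (0.55)(0.80) − (-0.05)(-0.40) = 0.4200
  C_23 = −[(0.55)(-0.10) − (-0.40)(-0.40)] = 0.2150
  C_31 = (-0.40)(-0.45) − (-0.05)(1.00) = 0.2300
  C_32 = −[(0.55)(-0.45) − (-0.05)(0.00)] = 0.2475
  C_33 = (0.55)(1.00) − (-0.40)(0.00) = 0.5500
det(I−A) = Σ_j (I−A)_1j·C_1j = (0.55)(0.7550) + (-0.40)(0.1800) + (-0.05)(0.4000) = 0.32325
adj(I−A) = Cᵀ =
  [ 0.7550   0.3250   0.2300]
  [ 0.1800   0.4200   0.2475]
  [ 0.4000   0.2150   0.5500]
(I − A)⁻¹ = adj(I−A) / det(I−A) ≈
  [   2.3357     1.0054     0.7115]
  [   0.5568     1.2993     0.7657]
  [   1.2374     0.6651     1.7015]
x = (I − A)⁻¹ d = adj(I−A)·d / det(I−A), with det(I−A) = 0.32325:
  x_1 = (0.7550·100 + 0.3250·160 + 0.2300·330) / 0.32325 = 203.40 / 0.32325 ≈ 629.23
  x_2 = (0.1800·100 + 0.4200·160 + 0.2475·330) / 0.32325 = 166.875 / 0.32325 ≈ 516.24
  x_3 = (0.4000·100 + 0.2150·160 + 0.5500·330) / 0.32325 = 255.90 / 0.32325 ≈ 791.65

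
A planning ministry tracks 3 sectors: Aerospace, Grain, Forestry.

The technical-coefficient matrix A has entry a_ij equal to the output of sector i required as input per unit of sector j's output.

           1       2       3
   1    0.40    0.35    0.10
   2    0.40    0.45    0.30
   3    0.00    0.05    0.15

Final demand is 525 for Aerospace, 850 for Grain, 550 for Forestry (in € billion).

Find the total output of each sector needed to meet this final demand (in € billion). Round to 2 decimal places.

x_1 = 3871.68, x_2 = 4870.43, x_3 = 933.55

I − A =
  [   0.60    -0.35    -0.10]
  [  -0.40     0.55    -0.30]
  [   0.00    -0.05     0.85]
Cofactors of I−A, C_ij = (−1)^(i+j)·(minor ij) (rows/columns in the sector order above):
  C_11 = (0.55)(0.85) − (-0.30)(-0.05) = 0.4525
  C_12 = −[(-0.40)(0.85) − (-0.30)(0.00)] = 0.3400
  C_13 = (-0.40)(-0.05) − (0.55)(0.00) = 0.0200
  C_21 = −[(-0.35)(0.85) − (-0.10)(-0.05)] = 0.3025
  C_22 = (0.60)(0.85) − (-0.10)(0.00) = 0.5100
  C_23 = −[(0.60)(-0.05) − (-0.35)(0.00)] = 0.0300
  C_31 = (-0.35)(-0.30) − (-0.10)(0.55) = 0.1600
  C_32 = −[(0.60)(-0.30) − (-0.10)(-0.40)] = 0.2200
  C_33 = (0.60)(0.55) − (-0.35)(-0.40) = 0.1900
det(I−A) = Σ_j (I−A)_1j·C_1j = (0.60)(0.4525) + (-0.35)(0.3400) + (-0.10)(0.0200) = 0.1505
adj(I−A) = Cᵀ =
  [ 0.4525   0.3025   0.1600]
  [ 0.3400   0.5100   0.2200]
  [ 0.0200   0.0300   0.1900]
(I − A)⁻¹ = adj(I−A) / det(I−A) ≈
  [   3.0066     2.0100     1.0631]
  [   2.2591     3.3887     1.4618]
  [   0.1329     0.1993     1.2625]
x = (I − A)⁻¹ d = adj(I−A)·d / det(I−A), with det(I−A) = 0.1505:
  x_1 = (0.4525·525 + 0.3025·850 + 0.1600·550) / 0.1505 = 582.6875 / 0.1505 ≈ 3871.68
  x_2 = (0.3400·525 + 0.5100·850 + 0.2200·550) / 0.1505 = 733.00 / 0.1505 ≈ 4870.43
  x_3 = (0.0200·525 + 0.0300·850 + 0.1900·550) / 0.1505 = 140.50 / 0.1505 ≈ 933.55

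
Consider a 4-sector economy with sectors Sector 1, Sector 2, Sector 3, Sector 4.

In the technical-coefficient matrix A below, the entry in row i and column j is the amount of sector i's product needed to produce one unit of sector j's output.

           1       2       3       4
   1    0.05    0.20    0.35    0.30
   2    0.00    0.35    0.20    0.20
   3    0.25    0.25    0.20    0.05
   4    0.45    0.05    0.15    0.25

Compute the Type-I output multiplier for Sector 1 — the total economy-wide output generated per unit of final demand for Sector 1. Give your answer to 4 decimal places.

I − A =
  [   0.95    -0.20    -0.35    -0.30]
  [   0.00     0.65    -0.20    -0.20]
  [  -0.25    -0.25     0.80    -0.05]
  [  -0.45    -0.05    -0.15     0.75]
Compute the cofactors C_ij = (−1)^(i+j)·(3×3 minor ij) of I−A; the adjugate is their transpose:
adj(I−A) = Cᵀ =
  [ 0.331625   0.208250   0.235375   0.203875]
  [ 0.121500   0.370125   0.175500   0.159000]
  [ 0.156500   0.192500   0.347875   0.137125]
  [ 0.238375   0.188125   0.222500   0.379625]
det(I−A) = Σ_j (I−A)_1j·C_1j = (0.95)(0.331625) + (-0.20)(0.121500) + (-0.35)(0.156500) + (-0.30)(0.238375) = 0.16445625
(I − A)⁻¹ = adj(I−A) / det(I−A) ≈
  [   2.01649     1.26629     1.43123     1.23969]
  [   0.73880     2.25060     1.06715     0.96682]
  [   0.95162     1.17052     2.11530     0.83381]
  [   1.44947     1.14392     1.35294     2.30836]
The output multiplier for sector j is the column-j sum of the Leontief inverse (I − A)⁻¹ = adj(I−A) / det(I−A).
Column 1 of adj(I−A): (0.331625, 0.121500, 0.156500, 0.238375); det(I−A) = 0.16445625.
m_1 = (0.331625 + 0.121500 + 0.156500 + 0.238375) / 0.16445625 = 0.848 / 0.16445625 ≈ 5.1564.

m_1 = 5.1564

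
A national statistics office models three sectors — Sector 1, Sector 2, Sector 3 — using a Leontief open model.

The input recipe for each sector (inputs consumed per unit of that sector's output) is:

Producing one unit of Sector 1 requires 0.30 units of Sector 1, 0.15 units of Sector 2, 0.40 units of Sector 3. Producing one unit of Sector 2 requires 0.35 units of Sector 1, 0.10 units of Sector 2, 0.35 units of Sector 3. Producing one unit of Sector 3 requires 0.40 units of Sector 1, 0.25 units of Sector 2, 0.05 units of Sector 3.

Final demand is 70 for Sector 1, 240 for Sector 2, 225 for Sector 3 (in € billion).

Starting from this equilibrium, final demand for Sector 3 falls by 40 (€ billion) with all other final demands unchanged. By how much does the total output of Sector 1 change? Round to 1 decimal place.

Δx_1 = -62.3

I − A =
  [   0.70    -0.35    -0.40]
  [  -0.15     0.90    -0.25]
  [  -0.40    -0.35     0.95]
Cofactors of I−A, C_ij = (−1)^(i+j)·(minor ij) (rows/columns in the sector order above):
  C_11 = (0.90)(0.95) − (-0.25)(-0.35) = 0.7675
  C_12 = −[(-0.15)(0.95) − (-0.25)(-0.40)] = 0.2425
  C_13 = (-0.15)(-0.35) − (0.90)(-0.40) = 0.4125
  C_21 = −[(-0.35)(0.95) − (-0.40)(-0.35)] = 0.4725
  C_22 = (0.70)(0.95) − (-0.40)(-0.40) = 0.5050
  C_23 = −[(0.70)(-0.35) − (-0.35)(-0.40)] = 0.3850
  C_31 = (-0.35)(-0.25) − (-0.40)(0.90) = 0.4475
  C_32 = −[(0.70)(-0.25) − (-0.40)(-0.15)] = 0.2350
  C_33 = (0.70)(0.90) − (-0.35)(-0.15) = 0.5775
det(I−A) = Σ_j (I−A)_1j·C_1j = (0.70)(0.7675) + (-0.35)(0.2425) + (-0.40)(0.4125) = 0.287375
adj(I−A) = Cᵀ =
  [ 0.7675   0.4725   0.4475]
  [ 0.2425   0.5050   0.2350]
  [ 0.4125   0.3850   0.5775]
(I − A)⁻¹ = adj(I−A) / det(I−A) ≈
  [   2.6707     1.6442     1.5572]
  [   0.8438     1.7573     0.8177]
  [   1.4354     1.3397     2.0096]
Δx = (I − A)⁻¹ Δd with Δd having -40 in the Sector 3 component and 0 elsewhere.
So Δx_1 = L_13 · (-40), where L_13 = adj(I−A)_13 / det(I−A) = 0.4475 / 0.287375.
Δx_1 = 0.4475 × (-40) / 0.287375 = -17.90 / 0.287375 ≈ -62.3.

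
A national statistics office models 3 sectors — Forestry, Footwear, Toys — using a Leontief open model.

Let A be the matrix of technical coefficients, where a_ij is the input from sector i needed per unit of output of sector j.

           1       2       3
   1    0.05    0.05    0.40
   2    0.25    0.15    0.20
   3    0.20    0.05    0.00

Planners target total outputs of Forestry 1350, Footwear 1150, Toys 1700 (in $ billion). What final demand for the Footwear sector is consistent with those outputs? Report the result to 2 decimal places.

d_2 = 300.00

I − A =
  [   0.95    -0.05    -0.40]
  [  -0.25     0.85    -0.20]
  [  -0.20    -0.05     1.00]
d = (I − A) x:
  d_1 = (+0.95)·1350 + (-0.05)·1150 + (-0.40)·1700 = 545.00
  d_2 = (-0.25)·1350 + (+0.85)·1150 + (-0.20)·1700 = 300.00
  d_3 = (-0.20)·1350 + (-0.05)·1150 + (+1.00)·1700 = 1372.50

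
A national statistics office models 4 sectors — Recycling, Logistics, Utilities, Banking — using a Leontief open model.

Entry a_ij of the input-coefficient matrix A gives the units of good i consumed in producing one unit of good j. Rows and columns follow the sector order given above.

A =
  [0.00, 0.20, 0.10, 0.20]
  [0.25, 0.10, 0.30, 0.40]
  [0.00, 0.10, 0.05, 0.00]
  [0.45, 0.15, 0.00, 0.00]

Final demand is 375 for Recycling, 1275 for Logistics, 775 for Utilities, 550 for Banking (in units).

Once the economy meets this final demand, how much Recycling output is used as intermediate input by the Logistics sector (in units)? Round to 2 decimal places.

z_RL = 577.88

I − A =
  [   1.00    -0.20    -0.10    -0.20]
  [  -0.25     0.90    -0.30    -0.40]
  [   0.00    -0.10     0.95     0.00]
  [  -0.45    -0.15     0.00     1.00]
Compute the cofactors C_ij = (−1)^(i+j)·(3×3 minor ij) of I−A; the adjugate is their transpose:
adj(I−A) = Cᵀ =
  [ 0.768000   0.228500   0.153000   0.245000]
  [ 0.408500   0.864500   0.316000   0.427500]
  [ 0.043000   0.091000   0.665500   0.045000]
  [ 0.406875   0.232500   0.116250   0.775000]
det(I−A) = Σ_j (I−A)_1j·C_1j = (1.00)(0.768000) + (-0.20)(0.408500) + (-0.10)(0.043000) + (-0.20)(0.406875) = 0.600625
(I − A)⁻¹ = adj(I−A) / det(I−A) ≈
  [   1.2787     0.3804     0.2547     0.4079]
  [   0.6801     1.4393     0.5261     0.7118]
  [   0.0716     0.1515     1.1080     0.0749]
  [   0.6774     0.3871     0.1935     1.2903]
First solve x = (I − A)⁻¹ d = adj(I−A)·d / det(I−A); in particular x_L = (0.408500·375 + 0.864500·1275 + 0.316000·775 + 0.427500·550) / 0.600625 = 1735.45 / 0.600625 ≈ 2889.4069.
Intermediate flow from R to L: z_RL = a_RL · x_L = 0.20 × 1735.45 / 0.600625 = 347.09 / 0.600625 ≈ 577.88.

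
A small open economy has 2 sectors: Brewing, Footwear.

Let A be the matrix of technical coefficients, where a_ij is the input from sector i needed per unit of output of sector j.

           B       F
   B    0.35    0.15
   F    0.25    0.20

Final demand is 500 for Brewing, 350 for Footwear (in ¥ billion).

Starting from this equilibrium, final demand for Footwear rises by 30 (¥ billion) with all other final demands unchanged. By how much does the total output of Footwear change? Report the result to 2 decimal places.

I − A =
  [   0.65    -0.15]
  [  -0.25     0.80]
det(I−A) = (0.65)(0.80) − (-0.15)(-0.25) = 0.4825
adj(I−A) = [[0.80, 0.15], [0.25, 0.65]]
(I − A)⁻¹ = adj(I−A) / det(I−A) ≈
  [   1.6580     0.3109]
  [   0.5181     1.3472]
Δx = (I − A)⁻¹ Δd with Δd having +30 in the Footwear component and 0 elsewhere.
So Δx_F = L_FF · (+30), where L_FF = adj(I−A)_FF / det(I−A) = 0.65 / 0.4825.
Δx_F = 0.65 × (+30) / 0.4825 = 19.50 / 0.4825 ≈ 40.41.

Δx_F = 40.41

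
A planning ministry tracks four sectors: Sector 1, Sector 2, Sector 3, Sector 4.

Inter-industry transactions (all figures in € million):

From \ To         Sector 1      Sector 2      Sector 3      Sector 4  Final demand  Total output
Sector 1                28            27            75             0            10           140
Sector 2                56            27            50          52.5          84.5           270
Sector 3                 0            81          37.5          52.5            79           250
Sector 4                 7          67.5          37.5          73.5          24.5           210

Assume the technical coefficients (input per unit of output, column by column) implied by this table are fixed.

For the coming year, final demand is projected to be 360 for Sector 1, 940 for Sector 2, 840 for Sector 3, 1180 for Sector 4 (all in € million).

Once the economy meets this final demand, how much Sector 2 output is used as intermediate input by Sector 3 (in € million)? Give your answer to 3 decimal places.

z_23 = 758.127

Technical coefficients a_ij = z_ij / X_j:
  a_11 = 28/140 = 0.20, a_21 = 56/140 = 0.40, a_31 = 0/140 = 0.00, a_41 = 7/140 = 0.05
  a_12 = 27/270 = 0.10, a_22 = 27/270 = 0.10, a_32 = 81/270 = 0.30, a_42 = 67.5/270 = 0.25
  a_13 = 75/250 = 0.30, a_23 = 50/250 = 0.20, a_33 = 37.5/250 = 0.15, a_43 = 37.5/250 = 0.15
  a_14 = 0/210 = 0.00, a_24 = 52.5/210 = 0.25, a_34 = 52.5/210 = 0.25, a_44 = 73.5/210 = 0.35
I − A =
  [   0.80    -0.10    -0.30     0.00]
  [  -0.40     0.90    -0.20    -0.25]
  [   0.00    -0.30     0.85    -0.25]
  [  -0.05    -0.25    -0.15     0.65]
Compute the cofactors C_ij = (−1)^(i+j)·(3×3 minor ij) of I−A; the adjugate is their transpose:
adj(I−A) = Cᵀ =
  [ 0.347625   0.128750   0.173500   0.116250]
  [ 0.219125   0.408250   0.215750   0.240000]
  [ 0.118000   0.207250   0.390750   0.230000]
  [ 0.138250   0.214750   0.186500   0.494000]
det(I−A) = Σ_j (I−A)_1j·C_1j = (0.80)(0.347625) + (-0.10)(0.219125) + (-0.30)(0.118000) + (0.00)(0.138250) = 0.2207875
(I − A)⁻¹ = adj(I−A) / det(I−A) ≈
  [   1.5745     0.5831     0.7858     0.5265]
  [   0.9925     1.8491     0.9772     1.0870]
  [   0.5345     0.9387     1.7698     1.0417]
  [   0.6262     0.9727     0.8447     2.2374]
First solve x = (I − A)⁻¹ d = adj(I−A)·d / det(I−A); in particular x_3 = (0.118000·360 + 0.207250·940 + 0.390750·840 + 0.230000·1180) / 0.2207875 = 836.925 / 0.2207875 ≈ 3790.63579.
Intermediate flow from 2 to 3: z_23 = a_23 · x_3 = 0.20 × 836.925 / 0.2207875 = 167.385 / 0.2207875 ≈ 758.127.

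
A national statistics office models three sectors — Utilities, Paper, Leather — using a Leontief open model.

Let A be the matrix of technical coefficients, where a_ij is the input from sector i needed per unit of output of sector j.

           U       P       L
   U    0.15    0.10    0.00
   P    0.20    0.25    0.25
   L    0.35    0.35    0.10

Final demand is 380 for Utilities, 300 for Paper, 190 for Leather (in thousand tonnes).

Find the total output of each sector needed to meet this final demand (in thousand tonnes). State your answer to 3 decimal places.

I − A =
  [   0.85    -0.10     0.00]
  [  -0.20     0.75    -0.25]
  [  -0.35    -0.35     0.90]
Cofactors of I−A, C_ij = (−1)^(i+j)·(minor ij) (rows/columns in the sector order above):
  C_11 = (0.75)(0.90) − (-0.25)(-0.35) = 0.5875
  C_12 = −[(-0.20)(0.90) − (-0.25)(-0.35)] = 0.2675
  C_13 = (-0.20)(-0.35) − (0.75)(-0.35) = 0.3325
  C_21 = −[(-0.10)(0.90) − (0.00)(-0.35)] = 0.0900
  C_22 = (0.85)(0.90) − (0.00)(-0.35) = 0.7650
  C_23 = −[(0.85)(-0.35) − (-0.10)(-0.35)] = 0.3325
  C_31 = (-0.10)(-0.25) − (0.00)(0.75) = 0.0250
  C_32 = −[(0.85)(-0.25) − (0.00)(-0.20)] = 0.2125
  C_33 = (0.85)(0.75) − (-0.10)(-0.20) = 0.6175
det(I−A) = Σ_j (I−A)_1j·C_1j = (0.85)(0.5875) + (-0.10)(0.2675) + (0.00)(0.3325) = 0.472625
adj(I−A) = Cᵀ =
  [ 0.5875   0.0900   0.0250]
  [ 0.2675   0.7650   0.2125]
  [ 0.3325   0.3325   0.6175]
(I − A)⁻¹ = adj(I−A) / det(I−A) ≈
  [   1.2431     0.1904     0.0529]
  [   0.5660     1.6186     0.4496]
  [   0.7035     0.7035     1.3065]
x = (I − A)⁻¹ d = adj(I−A)·d / det(I−A), with det(I−A) = 0.472625:
  x_U = (0.5875·380 + 0.0900·300 + 0.0250·190) / 0.472625 = 255.00 / 0.472625 ≈ 539.540
  x_P = (0.2675·380 + 0.7650·300 + 0.2125·190) / 0.472625 = 371.525 / 0.472625 ≈ 786.088
  x_L = (0.3325·380 + 0.3325·300 + 0.6175·190) / 0.472625 = 343.425 / 0.472625 ≈ 726.633

x_U = 539.540, x_P = 786.088, x_L = 726.633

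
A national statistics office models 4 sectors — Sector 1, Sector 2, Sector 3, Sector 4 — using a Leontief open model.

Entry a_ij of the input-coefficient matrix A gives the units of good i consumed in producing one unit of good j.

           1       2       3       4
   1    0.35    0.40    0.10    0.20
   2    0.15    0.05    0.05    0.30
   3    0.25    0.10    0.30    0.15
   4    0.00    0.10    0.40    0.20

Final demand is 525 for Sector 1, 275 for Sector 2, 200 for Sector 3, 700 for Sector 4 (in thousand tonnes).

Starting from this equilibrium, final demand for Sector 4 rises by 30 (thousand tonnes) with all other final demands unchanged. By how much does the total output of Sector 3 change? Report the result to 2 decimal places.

Δx_3 = 28.11

I − A =
  [   0.65    -0.40    -0.10    -0.20]
  [  -0.15     0.95    -0.05    -0.30]
  [  -0.25    -0.10     0.70    -0.15]
  [   0.00    -0.10    -0.40     0.80]
Compute the cofactors C_ij = (−1)^(i+j)·(3×3 minor ij) of I−A; the adjugate is their transpose:
adj(I−A) = Cᵀ =
  [ 0.437250   0.231500   0.214000   0.236250]
  [ 0.115000   0.285000   0.128000   0.159625]
  [ 0.196750   0.146750   0.423500   0.183625]
  [ 0.112750   0.109000   0.227750   0.356750]
det(I−A) = Σ_j (I−A)_1j·C_1j = (0.65)(0.437250) + (-0.40)(0.115000) + (-0.10)(0.196750) + (-0.20)(0.112750) = 0.1959875
(I − A)⁻¹ = adj(I−A) / det(I−A) ≈
  [   2.2310     1.1812     1.0919     1.2054]
  [   0.5868     1.4542     0.6531     0.8145]
  [   1.0039     0.7488     2.1609     0.9369]
  [   0.5753     0.5562     1.1621     1.8203]
Δx = (I − A)⁻¹ Δd with Δd having +30 in the Sector 4 component and 0 elsewhere.
So Δx_3 = L_34 · (+30), where L_34 = adj(I−A)_34 / det(I−A) = 0.183625 / 0.1959875.
Δx_3 = 0.183625 × (+30) / 0.1959875 = 5.50875 / 0.1959875 ≈ 28.11.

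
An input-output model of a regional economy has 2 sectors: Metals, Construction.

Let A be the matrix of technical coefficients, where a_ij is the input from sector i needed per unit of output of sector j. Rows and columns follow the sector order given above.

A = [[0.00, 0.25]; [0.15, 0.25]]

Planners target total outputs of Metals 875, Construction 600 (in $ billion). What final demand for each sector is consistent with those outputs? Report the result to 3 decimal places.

I − A =
  [   1.00    -0.25]
  [  -0.15     0.75]
d = (I − A) x:
  d_M = (+1.00)·875 + (-0.25)·600 = 725.000
  d_C = (-0.15)·875 + (+0.75)·600 = 318.750

d_M = 725.000, d_C = 318.750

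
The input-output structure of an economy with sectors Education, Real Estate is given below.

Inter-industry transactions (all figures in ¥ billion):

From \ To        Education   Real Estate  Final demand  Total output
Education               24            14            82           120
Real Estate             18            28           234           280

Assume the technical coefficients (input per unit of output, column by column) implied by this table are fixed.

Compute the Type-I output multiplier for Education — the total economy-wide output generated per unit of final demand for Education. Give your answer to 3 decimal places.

Technical coefficients a_ij = z_ij / X_j:
  a_11 = 24/120 = 0.20, a_21 = 18/120 = 0.15
  a_12 = 14/280 = 0.05, a_22 = 28/280 = 0.10
I − A =
  [   0.80    -0.05]
  [  -0.15     0.90]
det(I−A) = (0.80)(0.90) − (-0.05)(-0.15) = 0.7125
adj(I−A) = [[0.90, 0.05], [0.15, 0.80]]
(I − A)⁻¹ = adj(I−A) / det(I−A) ≈
  [   1.2632     0.0702]
  [   0.2105     1.1228]
The output multiplier for sector j is the column-j sum of the Leontief inverse (I − A)⁻¹ = adj(I−A) / det(I−A).
Column 1 of adj(I−A): (0.90, 0.15); det(I−A) = 0.7125.
m_1 = (0.90 + 0.15) / 0.7125 = 1.05 / 0.7125 ≈ 1.474.

m_1 = 1.474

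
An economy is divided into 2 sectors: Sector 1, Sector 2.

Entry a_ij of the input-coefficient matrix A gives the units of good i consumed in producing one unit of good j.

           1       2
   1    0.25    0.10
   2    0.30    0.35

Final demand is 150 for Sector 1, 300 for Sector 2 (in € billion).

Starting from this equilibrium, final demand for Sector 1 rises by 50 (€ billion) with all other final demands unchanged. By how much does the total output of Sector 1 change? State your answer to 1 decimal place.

I − A =
  [   0.75    -0.10]
  [  -0.30     0.65]
det(I−A) = (0.75)(0.65) − (-0.10)(-0.30) = 0.4575
adj(I−A) = [[0.65, 0.10], [0.30, 0.75]]
(I − A)⁻¹ = adj(I−A) / det(I−A) ≈
  [   1.4208     0.2186]
  [   0.6557     1.6393]
Δx = (I − A)⁻¹ Δd with Δd having +50 in the Sector 1 component and 0 elsewhere.
So Δx_1 = L_11 · (+50), where L_11 = adj(I−A)_11 / det(I−A) = 0.65 / 0.4575.
Δx_1 = 0.65 × (+50) / 0.4575 = 32.50 / 0.4575 ≈ 71.0.

Δx_1 = 71.0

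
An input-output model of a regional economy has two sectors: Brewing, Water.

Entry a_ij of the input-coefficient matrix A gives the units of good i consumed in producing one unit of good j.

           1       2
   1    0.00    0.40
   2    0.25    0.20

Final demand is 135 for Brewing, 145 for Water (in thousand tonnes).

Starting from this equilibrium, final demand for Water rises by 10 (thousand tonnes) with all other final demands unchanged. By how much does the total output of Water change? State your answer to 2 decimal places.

Δx_2 = 14.29

I − A =
  [   1.00    -0.40]
  [  -0.25     0.80]
det(I−A) = (1.00)(0.80) − (-0.40)(-0.25) = 0.7000
adj(I−A) = [[0.80, 0.40], [0.25, 1.00]]
(I − A)⁻¹ = adj(I−A) / det(I−A) ≈
  [   1.1429     0.5714]
  [   0.3571     1.4286]
Δx = (I − A)⁻¹ Δd with Δd having +10 in the Water component and 0 elsewhere.
So Δx_2 = L_22 · (+10), where L_22 = adj(I−A)_22 / det(I−A) = 1.00 / 0.7000.
Δx_2 = 1.00 × (+10) / 0.7000 = 10.00 / 0.7000 ≈ 14.29.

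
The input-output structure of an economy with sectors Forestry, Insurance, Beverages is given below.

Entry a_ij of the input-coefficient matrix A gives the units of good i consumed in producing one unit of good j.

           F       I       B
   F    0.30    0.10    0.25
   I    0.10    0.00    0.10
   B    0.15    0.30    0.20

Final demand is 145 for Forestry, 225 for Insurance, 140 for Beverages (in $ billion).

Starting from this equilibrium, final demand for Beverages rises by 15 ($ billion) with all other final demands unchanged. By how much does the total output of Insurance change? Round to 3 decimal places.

I − A =
  [   0.70    -0.10    -0.25]
  [  -0.10     1.00    -0.10]
  [  -0.15    -0.30     0.80]
Cofactors of I−A, C_ij = (−1)^(i+j)·(minor ij) (rows/columns in the sector order above):
  C_11 = (1.00)(0.80) − (-0.10)(-0.30) = 0.7700
  C_12 = −[(-0.10)(0.80) − (-0.10)(-0.15)] = 0.0950
  C_13 = (-0.10)(-0.30) − (1.00)(-0.15) = 0.1800
  C_21 = −[(-0.10)(0.80) − (-0.25)(-0.30)] = 0.1550
  C_22 = (0.70)(0.80) − (-0.25)(-0.15) = 0.5225
  C_23 = −[(0.70)(-0.30) − (-0.10)(-0.15)] = 0.2250
  C_31 = (-0.10)(-0.10) − (-0.25)(1.00) = 0.2600
  C_32 = −[(0.70)(-0.10) − (-0.25)(-0.10)] = 0.0950
  C_33 = (0.70)(1.00) − (-0.10)(-0.10) = 0.6900
det(I−A) = Σ_j (I−A)_1j·C_1j = (0.70)(0.7700) + (-0.10)(0.0950) + (-0.25)(0.1800) = 0.4845
adj(I−A) = Cᵀ =
  [ 0.7700   0.1550   0.2600]
  [ 0.0950   0.5225   0.0950]
  [ 0.1800   0.2250   0.6900]
(I − A)⁻¹ = adj(I−A) / det(I−A) ≈
  [   1.5893     0.3199     0.5366]
  [   0.1961     1.0784     0.1961]
  [   0.3715     0.4644     1.4241]
Δx = (I − A)⁻¹ Δd with Δd having +15 in the Beverages component and 0 elsewhere.
So Δx_I = L_IB · (+15), where L_IB = adj(I−A)_IB / det(I−A) = 0.0950 / 0.4845.
Δx_I = 0.0950 × (+15) / 0.4845 = 1.425 / 0.4845 ≈ 2.941.

Δx_I = 2.941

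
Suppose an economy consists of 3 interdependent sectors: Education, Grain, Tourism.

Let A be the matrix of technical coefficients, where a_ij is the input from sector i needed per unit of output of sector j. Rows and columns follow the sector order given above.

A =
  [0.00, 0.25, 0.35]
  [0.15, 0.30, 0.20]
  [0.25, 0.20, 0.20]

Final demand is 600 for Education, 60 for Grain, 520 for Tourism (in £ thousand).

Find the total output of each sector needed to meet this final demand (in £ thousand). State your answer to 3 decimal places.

x_1 = 1186.938, x_2 = 680.345, x_3 = 1191.004

I − A =
  [   1.00    -0.25    -0.35]
  [  -0.15     0.70    -0.20]
  [  -0.25    -0.20     0.80]
Cofactors of I−A, C_ij = (−1)^(i+j)·(minor ij) (rows/columns in the sector order above):
  C_11 = (0.70)(0.80) − (-0.20)(-0.20) = 0.5200
  C_12 = −[(-0.15)(0.80) − (-0.20)(-0.25)] = 0.1700
  C_13 = (-0.15)(-0.20) − (0.70)(-0.25) = 0.2050
  C_21 = −[(-0.25)(0.80) − (-0.35)(-0.20)] = 0.2700
  C_22 = (1.00)(0.80) − (-0.35)(-0.25) = 0.7125
  C_23 = −[(1.00)(-0.20) − (-0.25)(-0.25)] = 0.2625
  C_31 = (-0.25)(-0.20) − (-0.35)(0.70) = 0.2950
  C_32 = −[(1.00)(-0.20) − (-0.35)(-0.15)] = 0.2525
  C_33 = (1.00)(0.70) − (-0.25)(-0.15) = 0.6625
det(I−A) = Σ_j (I−A)_1j·C_1j = (1.00)(0.5200) + (-0.25)(0.1700) + (-0.35)(0.2050) = 0.40575
adj(I−A) = Cᵀ =
  [ 0.5200   0.2700   0.2950]
  [ 0.1700   0.7125   0.2525]
  [ 0.2050   0.2625   0.6625]
(I − A)⁻¹ = adj(I−A) / det(I−A) ≈
  [   1.2816     0.6654     0.7270]
  [   0.4190     1.7560     0.6223]
  [   0.5052     0.6470     1.6328]
x = (I − A)⁻¹ d = adj(I−A)·d / det(I−A), with det(I−A) = 0.40575:
  x_1 = (0.5200·600 + 0.2700·60 + 0.2950·520) / 0.40575 = 481.60 / 0.40575 ≈ 1186.938
  x_2 = (0.1700·600 + 0.7125·60 + 0.2525·520) / 0.40575 = 276.05 / 0.40575 ≈ 680.345
  x_3 = (0.2050·600 + 0.2625·60 + 0.6625·520) / 0.40575 = 483.25 / 0.40575 ≈ 1191.004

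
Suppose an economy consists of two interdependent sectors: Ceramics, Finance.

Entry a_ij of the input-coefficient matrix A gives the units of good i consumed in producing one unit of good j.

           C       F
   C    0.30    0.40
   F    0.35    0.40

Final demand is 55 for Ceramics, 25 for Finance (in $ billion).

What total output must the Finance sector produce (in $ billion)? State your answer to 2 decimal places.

I − A =
  [   0.70    -0.40]
  [  -0.35     0.60]
det(I−A) = (0.70)(0.60) − (-0.40)(-0.35) = 0.2800
adj(I−A) = [[0.60, 0.40], [0.35, 0.70]]
(I − A)⁻¹ = adj(I−A) / det(I−A) ≈
  [   2.1429     1.4286]
  [   1.2500     2.5000]
x = (I − A)⁻¹ d = adj(I−A)·d / det(I−A), with det(I−A) = 0.2800:
  x_C = (0.60·55 + 0.40·25) / 0.2800 = 43.00 / 0.2800 ≈ 153.57
  x_F = (0.35·55 + 0.70·25) / 0.2800 = 36.75 / 0.2800 = 131.25

x_F = 131.25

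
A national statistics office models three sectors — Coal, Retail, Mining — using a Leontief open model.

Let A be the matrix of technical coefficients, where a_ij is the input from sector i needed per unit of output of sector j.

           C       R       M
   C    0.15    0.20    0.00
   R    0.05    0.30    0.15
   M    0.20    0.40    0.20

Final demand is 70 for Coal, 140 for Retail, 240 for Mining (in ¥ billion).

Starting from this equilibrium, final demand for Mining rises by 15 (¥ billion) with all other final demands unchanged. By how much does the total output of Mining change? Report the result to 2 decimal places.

Δx_M = 21.35

I − A =
  [   0.85    -0.20     0.00]
  [  -0.05     0.70    -0.15]
  [  -0.20    -0.40     0.80]
Cofactors of I−A, C_ij = (−1)^(i+j)·(minor ij) (rows/columns in the sector order above):
  C_11 = (0.70)(0.80) − (-0.15)(-0.40) = 0.5000
  C_12 = −[(-0.05)(0.80) − (-0.15)(-0.20)] = 0.0700
  C_13 = (-0.05)(-0.40) − (0.70)(-0.20) = 0.1600
  C_21 = −[(-0.20)(0.80) − (0.00)(-0.40)] = 0.1600
  C_22 = (0.85)(0.80) − (0.00)(-0.20) = 0.6800
  C_23 = −[(0.85)(-0.40) − (-0.20)(-0.20)] = 0.3800
  C_31 = (-0.20)(-0.15) − (0.00)(0.70) = 0.0300
  C_32 = −[(0.85)(-0.15) − (0.00)(-0.05)] = 0.1275
  C_33 = (0.85)(0.70) − (-0.20)(-0.05) = 0.5850
det(I−A) = Σ_j (I−A)_1j·C_1j = (0.85)(0.5000) + (-0.20)(0.0700) + (0.00)(0.1600) = 0.4110
adj(I−A) = Cᵀ =
  [ 0.5000   0.1600   0.0300]
  [ 0.0700   0.6800   0.1275]
  [ 0.1600   0.3800   0.5850]
(I − A)⁻¹ = adj(I−A) / det(I−A) ≈
  [   1.2165     0.3893     0.0730]
  [   0.1703     1.6545     0.3102]
  [   0.3893     0.9246     1.4234]
Δx = (I − A)⁻¹ Δd with Δd having +15 in the Mining component and 0 elsewhere.
So Δx_M = L_MM · (+15), where L_MM = adj(I−A)_MM / det(I−A) = 0.5850 / 0.4110.
Δx_M = 0.5850 × (+15) / 0.4110 = 8.775 / 0.4110 ≈ 21.35.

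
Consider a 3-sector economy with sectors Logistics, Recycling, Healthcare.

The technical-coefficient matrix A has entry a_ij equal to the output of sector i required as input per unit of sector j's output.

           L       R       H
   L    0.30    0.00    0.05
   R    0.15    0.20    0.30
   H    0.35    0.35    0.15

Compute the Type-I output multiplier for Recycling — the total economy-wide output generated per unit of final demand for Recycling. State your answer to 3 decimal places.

m_R = 2.177

I − A =
  [   0.70     0.00    -0.05]
  [  -0.15     0.80    -0.30]
  [  -0.35    -0.35     0.85]
Cofactors of I−A, C_ij = (−1)^(i+j)·(minor ij) (rows/columns in the sector order above):
  C_11 = (0.80)(0.85) − (-0.30)(-0.35) = 0.5750
  C_12 = −[(-0.15)(0.85) − (-0.30)(-0.35)] = 0.2325
  C_13 = (-0.15)(-0.35) − (0.80)(-0.35) = 0.3325
  C_21 = −[(0.00)(0.85) − (-0.05)(-0.35)] = 0.0175
  C_22 = (0.70)(0.85) − (-0.05)(-0.35) = 0.5775
  C_23 = −[(0.70)(-0.35) − (0.00)(-0.35)] = 0.2450
  C_31 = (0.00)(-0.30) − (-0.05)(0.80) = 0.0400
  C_32 = −[(0.70)(-0.30) − (-0.05)(-0.15)] = 0.2175
  C_33 = (0.70)(0.80) − (0.00)(-0.15) = 0.5600
det(I−A) = Σ_j (I−A)_1j·C_1j = (0.70)(0.5750) + (0.00)(0.2325) + (-0.05)(0.3325) = 0.385875
adj(I−A) = Cᵀ =
  [ 0.5750   0.0175   0.0400]
  [ 0.2325   0.5775   0.2175]
  [ 0.3325   0.2450   0.5600]
(I − A)⁻¹ = adj(I−A) / det(I−A) ≈
  [   1.4901     0.0454     0.1037]
  [   0.6025     1.4966     0.5637]
  [   0.8617     0.6349     1.4512]
The output multiplier for sector j is the column-j sum of the Leontief inverse (I − A)⁻¹ = adj(I−A) / det(I−A).
Column R of adj(I−A): (0.0175, 0.5775, 0.2450); det(I−A) = 0.385875.
m_R = (0.0175 + 0.5775 + 0.2450) / 0.385875 = 0.84 / 0.385875 ≈ 2.177.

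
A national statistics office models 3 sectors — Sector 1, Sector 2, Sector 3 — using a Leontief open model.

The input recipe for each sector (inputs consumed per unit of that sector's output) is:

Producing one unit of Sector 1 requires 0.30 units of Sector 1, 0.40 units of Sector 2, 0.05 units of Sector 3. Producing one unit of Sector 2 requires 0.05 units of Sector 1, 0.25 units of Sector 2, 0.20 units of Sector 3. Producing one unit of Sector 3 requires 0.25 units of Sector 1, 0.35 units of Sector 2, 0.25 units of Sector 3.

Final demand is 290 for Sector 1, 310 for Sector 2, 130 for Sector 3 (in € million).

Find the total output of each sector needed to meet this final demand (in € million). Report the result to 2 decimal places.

I − A =
  [   0.70    -0.05    -0.25]
  [  -0.40     0.75    -0.35]
  [  -0.05    -0.20     0.75]
Cofactors of I−A, C_ij = (−1)^(i+j)·(minor ij) (rows/columns in the sector order above):
  C_11 = (0.75)(0.75) − (-0.35)(-0.20) = 0.4925
  C_12 = −[(-0.40)(0.75) − (-0.35)(-0.05)] = 0.3175
  C_13 = (-0.40)(-0.20) − (0.75)(-0.05) = 0.1175
  C_21 = −[(-0.05)(0.75) − (-0.25)(-0.20)] = 0.0875
  C_22 = (0.70)(0.75) − (-0.25)(-0.05) = 0.5125
  C_23 = −[(0.70)(-0.20) − (-0.05)(-0.05)] = 0.1425
  C_31 = (-0.05)(-0.35) − (-0.25)(0.75) = 0.2050
  C_32 = −[(0.70)(-0.35) − (-0.25)(-0.40)] = 0.3450
  C_33 = (0.70)(0.75) − (-0.05)(-0.40) = 0.5050
det(I−A) = Σ_j (I−A)_1j·C_1j = (0.70)(0.4925) + (-0.05)(0.3175) + (-0.25)(0.1175) = 0.2995
adj(I−A) = Cᵀ =
  [ 0.4925   0.0875   0.2050]
  [ 0.3175   0.5125   0.3450]
  [ 0.1175   0.1425   0.5050]
(I − A)⁻¹ = adj(I−A) / det(I−A) ≈
  [   1.6444     0.2922     0.6845]
  [   1.0601     1.7112     1.1519]
  [   0.3923     0.4758     1.6861]
x = (I − A)⁻¹ d = adj(I−A)·d / det(I−A), with det(I−A) = 0.2995:
  x_1 = (0.4925·290 + 0.0875·310 + 0.2050·130) / 0.2995 = 196.60 / 0.2995 ≈ 656.43
  x_2 = (0.3175·290 + 0.5125·310 + 0.3450·130) / 0.2995 = 295.80 / 0.2995 ≈ 987.65
  x_3 = (0.1175·290 + 0.1425·310 + 0.5050·130) / 0.2995 = 143.90 / 0.2995 ≈ 480.47

x_1 = 656.43, x_2 = 987.65, x_3 = 480.47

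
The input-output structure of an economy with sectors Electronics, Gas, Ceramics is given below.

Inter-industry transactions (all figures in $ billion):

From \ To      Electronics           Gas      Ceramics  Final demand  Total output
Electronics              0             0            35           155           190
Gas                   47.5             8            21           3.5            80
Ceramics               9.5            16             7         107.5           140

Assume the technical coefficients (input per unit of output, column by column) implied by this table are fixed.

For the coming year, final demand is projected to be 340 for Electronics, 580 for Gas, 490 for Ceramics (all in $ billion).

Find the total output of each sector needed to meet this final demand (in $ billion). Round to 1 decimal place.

Technical coefficients a_ij = z_ij / X_j:
  a_EE = 0/190 = 0.00, a_GE = 47.5/190 = 0.25, a_CE = 9.5/190 = 0.05
  a_EG = 0/80 = 0.00, a_GG = 8/80 = 0.10, a_CG = 16/80 = 0.20
  a_EC = 35/140 = 0.25, a_GC = 21/140 = 0.15, a_CC = 7/140 = 0.05
I − A =
  [   1.00     0.00    -0.25]
  [  -0.25     0.90    -0.15]
  [  -0.05    -0.20     0.95]
Cofactors of I−A, C_ij = (−1)^(i+j)·(minor ij) (rows/columns in the sector order above):
  C_11 = (0.90)(0.95) − (-0.15)(-0.20) = 0.8250
  C_12 = −[(-0.25)(0.95) − (-0.15)(-0.05)] = 0.2450
  C_13 = (-0.25)(-0.20) − (0.90)(-0.05) = 0.0950
  C_21 = −[(0.00)(0.95) − (-0.25)(-0.20)] = 0.0500
  C_22 = (1.00)(0.95) − (-0.25)(-0.05) = 0.9375
  C_23 = −[(1.00)(-0.20) − (0.00)(-0.05)] = 0.2000
  C_31 = (0.00)(-0.15) − (-0.25)(0.90) = 0.2250
  C_32 = −[(1.00)(-0.15) − (-0.25)(-0.25)] = 0.2125
  C_33 = (1.00)(0.90) − (0.00)(-0.25) = 0.9000
det(I−A) = Σ_j (I−A)_1j·C_1j = (1.00)(0.8250) + (0.00)(0.2450) + (-0.25)(0.0950) = 0.80125
adj(I−A) = Cᵀ =
  [ 0.8250   0.0500   0.2250]
  [ 0.2450   0.9375   0.2125]
  [ 0.0950   0.2000   0.9000]
(I − A)⁻¹ = adj(I−A) / det(I−A) ≈
  [   1.0296     0.0624     0.2808]
  [   0.3058     1.1700     0.2652]
  [   0.1186     0.2496     1.1232]
x = (I − A)⁻¹ d = adj(I−A)·d / det(I−A), with det(I−A) = 0.80125:
  x_E = (0.8250·340 + 0.0500·580 + 0.2250·490) / 0.80125 = 419.75 / 0.80125 ≈ 523.9
  x_G = (0.2450·340 + 0.9375·580 + 0.2125·490) / 0.80125 = 731.175 / 0.80125 ≈ 912.5
  x_C = (0.0950·340 + 0.2000·580 + 0.9000·490) / 0.80125 = 589.30 / 0.80125 ≈ 735.5

x_E = 523.9, x_G = 912.5, x_C = 735.5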